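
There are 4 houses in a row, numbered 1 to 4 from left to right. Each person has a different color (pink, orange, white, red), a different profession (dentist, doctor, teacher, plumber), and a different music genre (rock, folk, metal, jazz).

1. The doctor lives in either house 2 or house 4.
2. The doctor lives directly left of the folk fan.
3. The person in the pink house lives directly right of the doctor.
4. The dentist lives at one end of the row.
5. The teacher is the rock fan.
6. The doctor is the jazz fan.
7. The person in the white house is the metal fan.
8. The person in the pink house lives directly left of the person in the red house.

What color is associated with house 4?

red

By clue 2, the doctor is in house 2.
Clue 2 places the folk fan in house 3.
Clue 3: the person in the pink house is in house 3.
From clue 6, the jazz fan must be in house 2.
Clue 8: the person in the red house is in house 4.
The person in the white house is in house 1 (clue 7).
By clue 7, the metal fan is in house 1.
The only color still possible for house 2 is orange.
That leaves plumber as the profession for house 3.
That leaves rock as the music genre for house 4.
By clue 5, the teacher is in house 4.
House 1 profession: only dentist fits.
So: house 1 = white/dentist/metal, house 2 = orange/doctor/jazz, house 3 = pink/plumber/folk, house 4 = red/teacher/rock.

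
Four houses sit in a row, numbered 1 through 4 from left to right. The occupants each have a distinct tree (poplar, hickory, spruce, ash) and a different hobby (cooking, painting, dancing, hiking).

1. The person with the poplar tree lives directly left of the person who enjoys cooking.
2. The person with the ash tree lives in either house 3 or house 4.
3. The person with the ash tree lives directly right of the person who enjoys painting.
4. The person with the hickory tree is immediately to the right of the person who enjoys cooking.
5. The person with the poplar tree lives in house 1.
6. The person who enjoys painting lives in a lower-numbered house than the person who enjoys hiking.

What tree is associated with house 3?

Clue 5: the person with the poplar tree is in house 1.
House 2 tree: only spruce fits.
The only hobby still possible for house 1 is dancing.
House 4 hobby: only hiking fits.
From clue 1, the person who enjoys cooking must be in house 2.
Clue 4 places the person with the hickory tree in house 3.
That leaves ash as the tree for house 4.
That leaves painting as the hobby for house 3.
So: house 1 = poplar/dancing, house 2 = spruce/cooking, house 3 = hickory/painting, house 4 = ash/hiking.

hickory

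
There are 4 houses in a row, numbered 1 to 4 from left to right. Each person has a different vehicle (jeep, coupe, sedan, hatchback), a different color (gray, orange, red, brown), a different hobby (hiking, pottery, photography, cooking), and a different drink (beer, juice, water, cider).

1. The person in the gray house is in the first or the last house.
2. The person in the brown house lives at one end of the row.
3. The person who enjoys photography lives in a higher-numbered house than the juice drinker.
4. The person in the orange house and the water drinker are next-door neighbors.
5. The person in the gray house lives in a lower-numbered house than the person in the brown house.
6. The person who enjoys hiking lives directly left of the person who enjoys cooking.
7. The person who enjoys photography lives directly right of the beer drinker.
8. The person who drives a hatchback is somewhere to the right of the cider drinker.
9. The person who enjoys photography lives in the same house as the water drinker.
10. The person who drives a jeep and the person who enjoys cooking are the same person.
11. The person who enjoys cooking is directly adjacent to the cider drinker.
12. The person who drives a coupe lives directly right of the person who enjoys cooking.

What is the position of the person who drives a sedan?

The person in the gray house is in house 1 (clue 5).
Clue 5 places the person in the brown house in house 4.
That leaves sedan as the vehicle for house 1.
The only drink still possible for house 4 is water.
Clue 4 places the person in the orange house in house 3.
By clue 9, the person who enjoys photography is in house 4.
That leaves red as the color for house 2.
By clue 7, the beer drinker is in house 3.
The person who drives a coupe is narrowed to house 3 or 4; consider each.
Placing it in house 4 leads to a contradiction, so it's in house 3.
By clue 12, the person who enjoys cooking is in house 2.
So house 4 gets hatchback for vehicle.
The only hobby still possible for house 3 is pottery.
By clue 11, the cider drinker is in house 1.
House 2 vehicle: only jeep fits.
House 1's hobby must be hiking (nothing else left).
House 2 drink: only juice fits.
So: house 1 = sedan/gray/hiking/cider, house 2 = jeep/red/cooking/juice, house 3 = coupe/orange/pottery/beer, house 4 = hatchback/brown/photography/water.

1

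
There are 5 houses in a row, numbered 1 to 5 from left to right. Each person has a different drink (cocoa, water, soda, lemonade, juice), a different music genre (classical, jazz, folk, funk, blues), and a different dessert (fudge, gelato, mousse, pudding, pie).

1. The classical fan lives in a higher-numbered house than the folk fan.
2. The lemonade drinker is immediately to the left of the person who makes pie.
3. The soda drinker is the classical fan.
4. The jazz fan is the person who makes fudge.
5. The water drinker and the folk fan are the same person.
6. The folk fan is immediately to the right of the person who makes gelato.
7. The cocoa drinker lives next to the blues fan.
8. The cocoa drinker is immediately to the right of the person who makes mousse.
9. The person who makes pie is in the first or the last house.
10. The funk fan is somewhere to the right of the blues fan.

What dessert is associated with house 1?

From clue 9, the person who makes pie must be in house 5.
From clue 2, the lemonade drinker must be in house 4.
House 1's drink must be juice (nothing else left).
The soda drinker is narrowed to house 3 or 5; consider each.
Placing it in house 3 leads to a contradiction, so it's in house 5.
Clue 3: the classical fan is in house 5.
The cocoa drinker is narrowed to house 2 or 3; consider each.
Placing it in house 3 leads to a contradiction, so it's in house 2.
By clue 8, the person who makes mousse is in house 1.
So house 3 gets water for drink.
From clue 5, the folk fan must be in house 3.
House 1's music genre must be blues (nothing else left).
So house 2 gets gelato for dessert.
The jazz fan is in house 4 (clue 4).
Clue 4 places the person who makes fudge in house 4.
House 2 music genre: only funk fits.
The only dessert still possible for house 3 is pudding.
So: house 1 = juice/blues/mousse, house 2 = cocoa/funk/gelato, house 3 = water/folk/pudding, house 4 = lemonade/jazz/fudge, house 5 = soda/classical/pie.

mousse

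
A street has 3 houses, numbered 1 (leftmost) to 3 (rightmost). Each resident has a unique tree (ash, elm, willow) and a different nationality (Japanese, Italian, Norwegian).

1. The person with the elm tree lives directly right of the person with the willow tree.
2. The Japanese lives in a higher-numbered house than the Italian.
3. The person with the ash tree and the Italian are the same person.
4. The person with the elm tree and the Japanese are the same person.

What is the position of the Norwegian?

The only tree still possible for house 3 is elm.
Clue 1: the person with the willow tree is in house 2.
From clue 4, the Japanese must be in house 3.
House 1's tree must be ash (nothing else left).
Clue 3: the Italian is in house 1.
House 2 nationality: only Norwegian fits.
So: house 1 = ash/Italian, house 2 = willow/Norwegian, house 3 = elm/Japanese.

2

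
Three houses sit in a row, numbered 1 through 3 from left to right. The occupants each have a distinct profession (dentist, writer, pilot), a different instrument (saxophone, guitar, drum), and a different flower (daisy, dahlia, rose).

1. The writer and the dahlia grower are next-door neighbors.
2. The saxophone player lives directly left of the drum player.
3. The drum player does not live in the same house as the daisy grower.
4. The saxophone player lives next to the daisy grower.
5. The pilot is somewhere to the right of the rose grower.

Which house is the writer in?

2

The pilot is narrowed to house 2 or 3; consider each.
Placing it in house 2 leads to a contradiction, so it's in house 3.
The dentist is narrowed to house 1 or 2; consider each.
Placing it in house 2 leads to a contradiction, so it's in house 1.
That leaves writer as the profession for house 2.
The drum player is narrowed to house 2 or 3; consider each.
Placing it in house 2 leads to a contradiction, so it's in house 3.
The saxophone player is in house 2 (clue 2).
By clue 4, the daisy grower is in house 1.
The only instrument still possible for house 1 is guitar.
House 2's flower must be rose (nothing else left).
House 3's flower must be dahlia (nothing else left).
So: house 1 = dentist/guitar/daisy, house 2 = writer/saxophone/rose, house 3 = pilot/drum/dahlia.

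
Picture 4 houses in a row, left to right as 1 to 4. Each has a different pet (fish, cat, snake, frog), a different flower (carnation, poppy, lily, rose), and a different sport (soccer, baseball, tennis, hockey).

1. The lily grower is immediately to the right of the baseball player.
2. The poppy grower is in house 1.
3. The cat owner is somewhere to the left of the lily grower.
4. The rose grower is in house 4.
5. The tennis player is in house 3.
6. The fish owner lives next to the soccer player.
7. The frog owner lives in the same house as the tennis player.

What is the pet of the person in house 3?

Clue 2: the poppy grower is in house 1.
From clue 4, the rose grower must be in house 4.
From clue 5, the tennis player must be in house 3.
Clue 7: the frog owner is in house 3.
The only pet still possible for house 4 is snake.
The only sport still possible for house 4 is hockey.
The cat owner is narrowed to house 1 or 2; consider each.
Placing it in house 2 leads to a contradiction, so it's in house 1.
That leaves fish as the pet for house 2.
Clue 6: the soccer player is in house 1.
House 2's sport must be baseball (nothing else left).
Clue 1 places the lily grower in house 3.
So house 2 gets carnation for flower.
So: house 1 = cat/poppy/soccer, house 2 = fish/carnation/baseball, house 3 = frog/lily/tennis, house 4 = snake/rose/hockey.

frog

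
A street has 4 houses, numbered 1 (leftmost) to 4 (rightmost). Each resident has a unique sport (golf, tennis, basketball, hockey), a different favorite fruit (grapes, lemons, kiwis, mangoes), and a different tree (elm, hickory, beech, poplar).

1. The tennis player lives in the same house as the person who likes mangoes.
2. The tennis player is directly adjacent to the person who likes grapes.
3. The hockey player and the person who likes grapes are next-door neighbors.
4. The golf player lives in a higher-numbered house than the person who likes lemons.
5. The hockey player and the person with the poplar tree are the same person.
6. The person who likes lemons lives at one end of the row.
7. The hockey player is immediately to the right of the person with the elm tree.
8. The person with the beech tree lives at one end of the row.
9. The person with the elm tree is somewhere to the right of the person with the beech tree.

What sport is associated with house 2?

tennis

Clue 6 places the person who likes lemons in house 1.
By clue 9, the person with the beech tree is in house 1.
That leaves basketball as the sport for house 1.
The hockey player is narrowed to house 3 or 4; consider each.
Placing it in house 3 leads to a contradiction, so it's in house 4.
The person who likes grapes is in house 3 (clue 3).
Clue 5 places the person with the poplar tree in house 4.
The person with the elm tree is in house 3 (clue 7).
House 2 tree: only hickory fits.
The tennis player is in house 2 (clue 1).
By clue 1, the person who likes mangoes is in house 2.
House 3 sport: only golf fits.
The only favorite fruit still possible for house 4 is kiwis.
So: house 1 = basketball/lemons/beech, house 2 = tennis/mangoes/hickory, house 3 = golf/grapes/elm, house 4 = hockey/kiwis/poplar.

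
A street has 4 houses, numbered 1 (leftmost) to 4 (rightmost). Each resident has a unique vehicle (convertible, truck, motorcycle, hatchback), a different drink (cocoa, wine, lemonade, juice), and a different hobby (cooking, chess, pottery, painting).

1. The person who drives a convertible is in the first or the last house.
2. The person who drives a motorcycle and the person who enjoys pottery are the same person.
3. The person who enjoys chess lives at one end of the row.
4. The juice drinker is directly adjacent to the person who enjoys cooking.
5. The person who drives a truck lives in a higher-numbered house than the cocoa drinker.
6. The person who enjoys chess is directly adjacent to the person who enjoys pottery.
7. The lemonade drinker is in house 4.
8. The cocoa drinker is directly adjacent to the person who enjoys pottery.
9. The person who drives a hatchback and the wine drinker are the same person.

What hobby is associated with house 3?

The lemonade drinker is in house 4 (clue 7).
The person who drives a convertible is narrowed to house 1 or 4; consider each.
Placing it in house 4 leads to a contradiction, so it's in house 1.
House 4's vehicle must be truck (nothing else left).
The person who drives a hatchback is narrowed to house 2 or 3; consider each.
Placing it in house 2 leads to a contradiction, so it's in house 3.
Clue 9 places the wine drinker in house 3.
The only vehicle still possible for house 2 is motorcycle.
Clue 2: the person who enjoys pottery is in house 2.
The person who enjoys chess is in house 1 (clue 6).
Clue 8 places the cocoa drinker in house 1.
House 2 drink: only juice fits.
House 4 hobby: only painting fits.
House 3 hobby: only cooking fits.
So: house 1 = convertible/cocoa/chess, house 2 = motorcycle/juice/pottery, house 3 = hatchback/wine/cooking, house 4 = truck/lemonade/painting.

cooking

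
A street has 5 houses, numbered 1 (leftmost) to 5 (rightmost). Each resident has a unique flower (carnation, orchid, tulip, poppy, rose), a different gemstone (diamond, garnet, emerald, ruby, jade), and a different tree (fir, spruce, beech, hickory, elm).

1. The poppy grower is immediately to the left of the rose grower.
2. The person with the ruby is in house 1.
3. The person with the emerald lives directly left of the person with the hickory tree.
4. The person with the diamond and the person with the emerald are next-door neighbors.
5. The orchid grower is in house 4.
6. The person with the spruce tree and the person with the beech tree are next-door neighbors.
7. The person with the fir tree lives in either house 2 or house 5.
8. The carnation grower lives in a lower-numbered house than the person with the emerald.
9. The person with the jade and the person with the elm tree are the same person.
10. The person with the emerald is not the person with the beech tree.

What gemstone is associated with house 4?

jade

From clue 2, the person with the ruby must be in house 1.
Clue 5: the orchid grower is in house 4.
So house 5 gets tulip for flower.
The poppy grower is narrowed to house 1 or 2; consider each.
Placing it in house 1 leads to a contradiction, so it's in house 2.
Clue 1: the rose grower is in house 3.
The only flower still possible for house 1 is carnation.
The person with the fir tree is narrowed to house 2 or 5; consider each.
Placing it in house 2 leads to a contradiction, so it's in house 5.
The only gemstone still possible for house 5 is garnet.
The person with the emerald is narrowed to house 2 or 3; consider each.
Placing it in house 3 leads to a contradiction, so it's in house 2.
The person with the hickory tree is in house 3 (clue 3).
Clue 4 places the person with the diamond in house 3.
The only gemstone still possible for house 4 is jade.
The person with the spruce tree is in house 2 (clue 6).
By clue 6, the person with the beech tree is in house 1.
The person with the elm tree is in house 4 (clue 9).
So: house 1 = carnation/ruby/beech, house 2 = poppy/emerald/spruce, house 3 = rose/diamond/hickory, house 4 = orchid/jade/elm, house 5 = tulip/garnet/fir.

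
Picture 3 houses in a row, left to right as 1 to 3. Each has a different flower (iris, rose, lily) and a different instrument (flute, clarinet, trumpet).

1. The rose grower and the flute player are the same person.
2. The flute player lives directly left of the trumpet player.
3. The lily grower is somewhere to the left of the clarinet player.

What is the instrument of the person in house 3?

That leaves flute as the instrument for house 1.
From clue 1, the rose grower must be in house 1.
From clue 2, the trumpet player must be in house 2.
That leaves lily as the flower for house 2.
House 3's flower must be iris (nothing else left).
House 3 instrument: only clarinet fits.
So: house 1 = rose/flute, house 2 = lily/trumpet, house 3 = iris/clarinet.

clarinet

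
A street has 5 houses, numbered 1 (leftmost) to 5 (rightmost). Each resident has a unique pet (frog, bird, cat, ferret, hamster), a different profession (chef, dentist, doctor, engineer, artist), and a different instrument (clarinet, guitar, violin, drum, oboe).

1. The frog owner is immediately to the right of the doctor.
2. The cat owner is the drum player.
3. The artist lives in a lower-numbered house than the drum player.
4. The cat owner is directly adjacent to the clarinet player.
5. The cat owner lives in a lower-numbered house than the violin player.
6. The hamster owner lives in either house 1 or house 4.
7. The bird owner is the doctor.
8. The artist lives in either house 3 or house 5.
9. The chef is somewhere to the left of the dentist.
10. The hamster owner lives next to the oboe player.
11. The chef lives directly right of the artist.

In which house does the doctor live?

The artist is in house 3 (clue 8).
Clue 11: the chef is in house 4.
Clue 3 places the drum player in house 4.
From clue 9, the dentist must be in house 5.
House 5's pet must be ferret (nothing else left).
Clue 2 places the cat owner in house 4.
From clue 5, the violin player must be in house 5.
So house 1 gets hamster for pet.
That leaves frog as the pet for house 3.
The only instrument still possible for house 1 is guitar.
So house 2 gets oboe for instrument.
House 3 instrument: only clarinet fits.
From clue 1, the doctor must be in house 2.
House 2 pet: only bird fits.
House 1's profession must be engineer (nothing else left).
So: house 1 = hamster/engineer/guitar, house 2 = bird/doctor/oboe, house 3 = frog/artist/clarinet, house 4 = cat/chef/drum, house 5 = ferret/dentist/violin.

2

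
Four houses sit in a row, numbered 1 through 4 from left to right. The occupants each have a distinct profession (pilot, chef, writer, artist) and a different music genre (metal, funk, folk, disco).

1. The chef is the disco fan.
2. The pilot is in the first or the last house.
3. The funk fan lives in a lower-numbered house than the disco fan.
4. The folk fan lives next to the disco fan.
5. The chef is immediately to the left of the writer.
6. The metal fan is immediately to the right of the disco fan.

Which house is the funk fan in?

The chef is narrowed to house 2 or 3; consider each.
Placing it in house 2 leads to a contradiction, so it's in house 3.
The disco fan is in house 3 (clue 1).
Clue 5 places the writer in house 4.
The metal fan is in house 4 (clue 6).
The only profession still possible for house 2 is artist.
So house 1 gets funk for music genre.
The only music genre still possible for house 2 is folk.
So house 1 gets pilot for profession.
So: house 1 = pilot/funk, house 2 = artist/folk, house 3 = chef/disco, house 4 = writer/metal.

1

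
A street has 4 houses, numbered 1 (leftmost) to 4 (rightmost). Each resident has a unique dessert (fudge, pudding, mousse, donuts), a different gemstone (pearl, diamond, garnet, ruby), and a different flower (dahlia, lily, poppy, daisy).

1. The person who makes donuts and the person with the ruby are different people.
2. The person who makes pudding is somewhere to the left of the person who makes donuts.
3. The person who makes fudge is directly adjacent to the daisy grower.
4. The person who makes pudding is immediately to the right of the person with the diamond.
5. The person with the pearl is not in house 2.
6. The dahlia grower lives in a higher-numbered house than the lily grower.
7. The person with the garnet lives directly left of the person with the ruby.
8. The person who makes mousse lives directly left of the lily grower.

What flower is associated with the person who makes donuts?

daisy

The person who makes donuts is narrowed to house 3 or 4; consider each.
Placing it in house 3 leads to a contradiction, so it's in house 4.
The only gemstone still possible for house 4 is pearl.
House 3's gemstone must be ruby (nothing else left).
From clue 7, the person with the garnet must be in house 2.
That leaves diamond as the gemstone for house 1.
The person who makes pudding is in house 2 (clue 4).
So house 1 gets mousse for dessert.
House 3's dessert must be fudge (nothing else left).
From clue 8, the lily grower must be in house 2.
The only flower still possible for house 1 is poppy.
So house 3 gets dahlia for flower.
The only flower still possible for house 4 is daisy.
So: house 1 = mousse/diamond/poppy, house 2 = pudding/garnet/lily, house 3 = fudge/ruby/dahlia, house 4 = donuts/pearl/daisy.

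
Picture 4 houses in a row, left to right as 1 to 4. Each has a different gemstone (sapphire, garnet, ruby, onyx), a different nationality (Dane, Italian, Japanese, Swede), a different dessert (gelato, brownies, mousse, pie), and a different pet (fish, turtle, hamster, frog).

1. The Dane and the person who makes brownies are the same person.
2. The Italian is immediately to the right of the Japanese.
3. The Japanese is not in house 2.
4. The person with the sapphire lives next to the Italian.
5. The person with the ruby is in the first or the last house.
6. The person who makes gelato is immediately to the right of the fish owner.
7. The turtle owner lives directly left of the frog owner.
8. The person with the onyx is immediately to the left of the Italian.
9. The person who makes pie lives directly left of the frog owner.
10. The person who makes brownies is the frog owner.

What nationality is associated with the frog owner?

Dane

That leaves garnet as the gemstone for house 2.
That leaves ruby as the gemstone for house 4.
The person with the onyx is narrowed to house 1 or 3; consider each.
Placing it in house 3 leads to a contradiction, so it's in house 1.
Clue 8: the Italian is in house 2.
So house 3 gets sapphire for gemstone.
Clue 2: the Japanese is in house 1.
House 1 dessert: only mousse fits.
The Dane is narrowed to house 3 or 4; consider each.
Placing it in house 3 leads to a contradiction, so it's in house 4.
Clue 1: the person who makes brownies is in house 4.
From clue 10, the frog owner must be in house 4.
The only nationality still possible for house 3 is Swede.
The turtle owner is in house 3 (clue 7).
From clue 9, the person who makes pie must be in house 3.
House 2's dessert must be gelato (nothing else left).
Clue 6: the fish owner is in house 1.
House 2 pet: only hamster fits.
So: house 1 = onyx/Japanese/mousse/fish, house 2 = garnet/Italian/gelato/hamster, house 3 = sapphire/Swede/pie/turtle, house 4 = ruby/Dane/brownies/frog.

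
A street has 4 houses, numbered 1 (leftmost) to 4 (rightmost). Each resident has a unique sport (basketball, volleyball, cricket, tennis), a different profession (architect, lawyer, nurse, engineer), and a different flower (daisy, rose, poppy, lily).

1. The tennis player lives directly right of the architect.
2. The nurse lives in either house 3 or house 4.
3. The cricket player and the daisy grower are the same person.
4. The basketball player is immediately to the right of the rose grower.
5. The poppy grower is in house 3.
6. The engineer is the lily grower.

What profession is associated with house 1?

By clue 5, the poppy grower is in house 3.
The basketball player is narrowed to house 2 or 3; consider each.
Placing it in house 2 leads to a contradiction, so it's in house 3.
From clue 4, the rose grower must be in house 2.
So house 2 gets lawyer for profession.
The cricket player is narrowed to house 1 or 4; consider each.
Placing it in house 4 leads to a contradiction, so it's in house 1.
From clue 3, the daisy grower must be in house 1.
House 4's flower must be lily (nothing else left).
Clue 6: the engineer is in house 4.
That leaves architect as the profession for house 1.
House 3's profession must be nurse (nothing else left).
Clue 1 places the tennis player in house 2.
So house 4 gets volleyball for sport.
So: house 1 = cricket/architect/daisy, house 2 = tennis/lawyer/rose, house 3 = basketball/nurse/poppy, house 4 = volleyball/engineer/lily.

architect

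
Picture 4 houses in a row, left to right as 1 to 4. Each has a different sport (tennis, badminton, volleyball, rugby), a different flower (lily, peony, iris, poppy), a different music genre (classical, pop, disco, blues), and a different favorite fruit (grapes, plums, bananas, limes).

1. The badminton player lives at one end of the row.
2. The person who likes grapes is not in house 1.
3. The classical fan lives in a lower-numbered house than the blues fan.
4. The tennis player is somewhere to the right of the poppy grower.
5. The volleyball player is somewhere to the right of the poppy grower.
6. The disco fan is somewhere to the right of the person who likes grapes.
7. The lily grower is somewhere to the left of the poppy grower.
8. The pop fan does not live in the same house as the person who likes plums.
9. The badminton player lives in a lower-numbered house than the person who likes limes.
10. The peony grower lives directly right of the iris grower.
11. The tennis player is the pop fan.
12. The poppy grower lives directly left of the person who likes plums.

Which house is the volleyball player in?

3

Clue 9 places the badminton player in house 1.
House 4's flower must be peony (nothing else left).
So house 1 gets classical for music genre.
House 1 favorite fruit: only bananas fits.
The iris grower is in house 3 (clue 10).
The only sport still possible for house 2 is rugby.
House 1's flower must be lily (nothing else left).
So house 2 gets poppy for flower.
The only music genre still possible for house 2 is blues.
From clue 12, the person who likes plums must be in house 3.
House 4's favorite fruit must be limes (nothing else left).
Clue 8: the pop fan is in house 4.
Clue 11 places the tennis player in house 4.
House 3 sport: only volleyball fits.
House 3 music genre: only disco fits.
That leaves grapes as the favorite fruit for house 2.
So: house 1 = badminton/lily/classical/bananas, house 2 = rugby/poppy/blues/grapes, house 3 = volleyball/iris/disco/plums, house 4 = tennis/peony/pop/limes.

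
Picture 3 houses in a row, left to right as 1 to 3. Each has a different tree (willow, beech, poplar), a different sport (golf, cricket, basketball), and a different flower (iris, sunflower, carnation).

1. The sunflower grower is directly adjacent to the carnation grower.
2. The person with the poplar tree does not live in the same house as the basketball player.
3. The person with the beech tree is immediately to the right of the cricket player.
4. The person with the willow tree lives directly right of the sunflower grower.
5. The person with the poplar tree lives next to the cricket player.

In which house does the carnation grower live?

House 1's tree must be poplar (nothing else left).
Clue 5 places the cricket player in house 2.
The only sport still possible for house 1 is golf.
So house 3 gets basketball for sport.
The person with the beech tree is in house 3 (clue 3).
House 2 tree: only willow fits.
By clue 4, the sunflower grower is in house 1.
The carnation grower is in house 2 (clue 1).
That leaves iris as the flower for house 3.
So: house 1 = poplar/golf/sunflower, house 2 = willow/cricket/carnation, house 3 = beech/basketball/iris.

2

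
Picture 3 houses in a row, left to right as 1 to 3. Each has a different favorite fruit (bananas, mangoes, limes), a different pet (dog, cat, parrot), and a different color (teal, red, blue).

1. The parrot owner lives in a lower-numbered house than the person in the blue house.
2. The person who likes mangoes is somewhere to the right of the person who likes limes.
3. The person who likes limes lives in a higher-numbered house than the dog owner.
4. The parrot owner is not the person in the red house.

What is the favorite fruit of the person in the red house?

From clue 3, the person who likes limes must be in house 2.
The dog owner is in house 1 (clue 3).
The only favorite fruit still possible for house 1 is bananas.
So house 3 gets mangoes for favorite fruit.
House 2's pet must be parrot (nothing else left).
House 3's pet must be cat (nothing else left).
The person in the blue house is in house 3 (clue 1).
House 2 color: only teal fits.
House 1 color: only red fits.
So: house 1 = bananas/dog/red, house 2 = limes/parrot/teal, house 3 = mangoes/cat/blue.

bananas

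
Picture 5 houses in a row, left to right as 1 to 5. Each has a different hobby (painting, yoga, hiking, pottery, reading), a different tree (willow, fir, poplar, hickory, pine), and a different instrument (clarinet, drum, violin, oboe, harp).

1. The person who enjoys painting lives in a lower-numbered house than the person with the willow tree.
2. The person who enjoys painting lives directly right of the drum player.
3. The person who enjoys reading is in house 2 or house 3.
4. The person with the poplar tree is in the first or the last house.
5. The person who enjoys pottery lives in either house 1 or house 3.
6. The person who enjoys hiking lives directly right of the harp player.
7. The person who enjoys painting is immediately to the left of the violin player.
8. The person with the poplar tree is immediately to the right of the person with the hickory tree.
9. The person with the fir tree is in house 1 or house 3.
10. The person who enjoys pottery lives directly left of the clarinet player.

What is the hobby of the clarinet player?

painting

From clue 8, the person with the poplar tree must be in house 5.
Clue 8 places the person with the hickory tree in house 4.
The person who enjoys painting is in house 2 (clue 1).
The person with the willow tree is in house 3 (clue 1).
The drum player is in house 1 (clue 2).
From clue 7, the violin player must be in house 3.
House 3 hobby: only reading fits.
That leaves fir as the tree for house 1.
So house 2 gets pine for tree.
House 5's instrument must be oboe (nothing else left).
Clue 6: the person who enjoys hiking is in house 5.
The harp player is in house 4 (clue 6).
From clue 10, the clarinet player must be in house 2.
House 1 hobby: only pottery fits.
House 4's hobby must be yoga (nothing else left).
So: house 1 = pottery/fir/drum, house 2 = painting/pine/clarinet, house 3 = reading/willow/violin, house 4 = yoga/hickory/harp, house 5 = hiking/poplar/oboe.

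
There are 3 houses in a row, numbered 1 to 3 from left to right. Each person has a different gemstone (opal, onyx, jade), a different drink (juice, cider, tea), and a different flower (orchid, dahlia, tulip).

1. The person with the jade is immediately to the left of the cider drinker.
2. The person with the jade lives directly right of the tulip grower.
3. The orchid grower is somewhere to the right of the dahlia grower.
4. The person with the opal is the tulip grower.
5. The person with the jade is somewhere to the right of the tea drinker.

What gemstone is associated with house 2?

jade

By clue 2, the person with the jade is in house 2.
The tulip grower is in house 1 (clue 2).
Clue 4 places the person with the opal in house 1.
Clue 5: the tea drinker is in house 1.
So house 3 gets onyx for gemstone.
House 3's flower must be orchid (nothing else left).
Clue 1 places the cider drinker in house 3.
The only drink still possible for house 2 is juice.
That leaves dahlia as the flower for house 2.
So: house 1 = opal/tea/tulip, house 2 = jade/juice/dahlia, house 3 = onyx/cider/orchid.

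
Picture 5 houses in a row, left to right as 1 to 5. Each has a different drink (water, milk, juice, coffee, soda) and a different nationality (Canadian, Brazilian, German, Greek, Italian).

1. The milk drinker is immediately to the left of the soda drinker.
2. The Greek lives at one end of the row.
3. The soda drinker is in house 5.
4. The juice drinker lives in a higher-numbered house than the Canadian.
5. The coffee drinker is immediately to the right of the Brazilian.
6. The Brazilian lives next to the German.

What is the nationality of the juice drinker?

Brazilian

From clue 3, the soda drinker must be in house 5.
Clue 1 places the milk drinker in house 4.
House 1 drink: only water fits.
House 4's nationality must be Italian (nothing else left).
That leaves Greek as the nationality for house 5.
So house 3 gets German for nationality.
The Brazilian is in house 2 (clue 6).
The only nationality still possible for house 1 is Canadian.
By clue 5, the coffee drinker is in house 3.
So house 2 gets juice for drink.
So: house 1 = water/Canadian, house 2 = juice/Brazilian, house 3 = coffee/German, house 4 = milk/Italian, house 5 = soda/Greek.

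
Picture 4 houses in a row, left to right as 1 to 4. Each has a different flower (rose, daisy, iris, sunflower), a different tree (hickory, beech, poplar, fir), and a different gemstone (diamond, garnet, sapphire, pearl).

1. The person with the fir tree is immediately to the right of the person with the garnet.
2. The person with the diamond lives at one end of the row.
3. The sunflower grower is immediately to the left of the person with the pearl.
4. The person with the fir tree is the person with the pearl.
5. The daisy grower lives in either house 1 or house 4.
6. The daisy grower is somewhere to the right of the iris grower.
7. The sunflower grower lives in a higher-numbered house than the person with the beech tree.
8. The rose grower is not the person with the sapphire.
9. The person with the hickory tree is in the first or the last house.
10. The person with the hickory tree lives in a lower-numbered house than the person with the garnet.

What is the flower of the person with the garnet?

Clue 6: the daisy grower is in house 4.
By clue 10, the person with the hickory tree is in house 1.
So house 2 gets beech for tree.
Clue 7 places the sunflower grower in house 3.
Clue 3: the person with the pearl is in house 4.
From clue 4, the person with the fir tree must be in house 4.
House 3's tree must be poplar (nothing else left).
Clue 1: the person with the garnet is in house 3.
So house 1 gets diamond for gemstone.
So house 2 gets sapphire for gemstone.
Clue 8 places the rose grower in house 1.
The only flower still possible for house 2 is iris.
So: house 1 = rose/hickory/diamond, house 2 = iris/beech/sapphire, house 3 = sunflower/poplar/garnet, house 4 = daisy/fir/pearl.

sunflower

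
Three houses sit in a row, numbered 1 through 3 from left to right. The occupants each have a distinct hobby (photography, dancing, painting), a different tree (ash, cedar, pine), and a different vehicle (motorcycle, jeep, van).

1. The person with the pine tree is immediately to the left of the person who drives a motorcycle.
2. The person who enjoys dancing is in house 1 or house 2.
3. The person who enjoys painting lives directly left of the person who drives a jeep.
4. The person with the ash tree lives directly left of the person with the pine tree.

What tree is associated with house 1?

ash

Clue 4: the person with the ash tree is in house 1.
The person with the pine tree is in house 2 (clue 4).
House 3 hobby: only photography fits.
That leaves cedar as the tree for house 3.
The only vehicle still possible for house 1 is van.
By clue 1, the person who drives a motorcycle is in house 3.
So house 2 gets jeep for vehicle.
By clue 3, the person who enjoys painting is in house 1.
House 2 hobby: only dancing fits.
So: house 1 = painting/ash/van, house 2 = dancing/pine/jeep, house 3 = photography/cedar/motorcycle.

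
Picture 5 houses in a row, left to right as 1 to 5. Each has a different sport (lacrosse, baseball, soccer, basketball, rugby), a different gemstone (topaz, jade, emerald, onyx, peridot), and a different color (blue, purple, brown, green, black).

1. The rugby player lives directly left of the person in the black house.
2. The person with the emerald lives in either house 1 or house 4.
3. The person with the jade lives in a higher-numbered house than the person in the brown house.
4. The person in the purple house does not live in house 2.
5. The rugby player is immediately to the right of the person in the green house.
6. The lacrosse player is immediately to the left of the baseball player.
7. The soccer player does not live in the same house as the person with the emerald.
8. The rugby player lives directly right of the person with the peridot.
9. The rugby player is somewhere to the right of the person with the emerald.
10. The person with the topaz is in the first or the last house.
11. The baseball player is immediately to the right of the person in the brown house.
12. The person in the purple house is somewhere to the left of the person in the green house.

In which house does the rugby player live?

Clue 9: the person with the emerald is in house 1.
Clue 12 places the person in the purple house in house 1.
That leaves topaz as the gemstone for house 5.
The only sport still possible for house 1 is basketball.
So house 5 gets soccer for sport.
House 2's sport must be lacrosse (nothing else left).
From clue 6, the baseball player must be in house 3.
From clue 11, the person in the brown house must be in house 2.
That leaves rugby as the sport for house 4.
So house 3 gets green for color.
Clue 1 places the person in the black house in house 5.
The person with the peridot is in house 3 (clue 8).
That leaves onyx as the gemstone for house 2.
So house 4 gets jade for gemstone.
The only color still possible for house 4 is blue.
So: house 1 = basketball/emerald/purple, house 2 = lacrosse/onyx/brown, house 3 = baseball/peridot/green, house 4 = rugby/jade/blue, house 5 = soccer/topaz/black.

4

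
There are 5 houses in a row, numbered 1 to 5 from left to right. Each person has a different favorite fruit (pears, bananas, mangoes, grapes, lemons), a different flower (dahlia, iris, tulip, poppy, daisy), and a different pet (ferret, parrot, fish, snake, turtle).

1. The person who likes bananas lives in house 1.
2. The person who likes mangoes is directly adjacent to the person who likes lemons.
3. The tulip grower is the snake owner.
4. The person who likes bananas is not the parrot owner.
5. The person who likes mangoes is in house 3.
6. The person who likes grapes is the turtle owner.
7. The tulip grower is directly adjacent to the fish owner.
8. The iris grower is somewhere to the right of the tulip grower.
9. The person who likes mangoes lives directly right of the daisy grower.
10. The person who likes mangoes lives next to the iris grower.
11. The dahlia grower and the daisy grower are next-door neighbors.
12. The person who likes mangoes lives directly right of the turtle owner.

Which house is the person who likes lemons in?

4

By clue 1, the person who likes bananas is in house 1.
By clue 5, the person who likes mangoes is in house 3.
From clue 9, the daisy grower must be in house 2.
By clue 12, the turtle owner is in house 2.
The only flower still possible for house 5 is poppy.
Clue 6: the person who likes grapes is in house 2.
The tulip grower is in house 3 (clue 8).
House 4 favorite fruit: only lemons fits.
House 5 favorite fruit: only pears fits.
The only flower still possible for house 1 is dahlia.
That leaves iris as the flower for house 4.
By clue 3, the snake owner is in house 3.
The fish owner is in house 4 (clue 7).
That leaves ferret as the pet for house 1.
House 5 pet: only parrot fits.
So: house 1 = bananas/dahlia/ferret, house 2 = grapes/daisy/turtle, house 3 = mangoes/tulip/snake, house 4 = lemons/iris/fish, house 5 = pears/poppy/parrot.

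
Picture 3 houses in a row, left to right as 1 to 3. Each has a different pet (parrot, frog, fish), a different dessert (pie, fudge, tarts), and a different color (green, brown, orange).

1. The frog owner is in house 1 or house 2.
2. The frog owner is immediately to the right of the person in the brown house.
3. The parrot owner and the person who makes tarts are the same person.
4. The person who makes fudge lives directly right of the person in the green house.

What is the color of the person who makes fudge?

From clue 2, the frog owner must be in house 2.
Clue 2: the person in the brown house is in house 1.
That leaves orange as the color for house 3.
Clue 4 places the person who makes fudge in house 3.
House 1 dessert: only tarts fits.
House 2 dessert: only pie fits.
That leaves green as the color for house 2.
From clue 3, the parrot owner must be in house 1.
House 3's pet must be fish (nothing else left).
So: house 1 = parrot/tarts/brown, house 2 = frog/pie/green, house 3 = fish/fudge/orange.

orange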